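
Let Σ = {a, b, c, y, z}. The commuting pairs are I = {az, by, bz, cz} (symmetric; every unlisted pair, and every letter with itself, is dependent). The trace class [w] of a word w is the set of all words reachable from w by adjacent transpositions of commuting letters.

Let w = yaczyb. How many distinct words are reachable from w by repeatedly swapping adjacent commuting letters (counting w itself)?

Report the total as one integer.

7

piece 0:y — minimal
piece 1:a rests on {0:y}
piece 2:c rests on {1:a}
piece 3:z rests on {0:y}
piece 4:y rests on {2:c, 3:z}
piece 5:b rests on {2:c}
minimal pieces: {0:y}
ways to finish when only these pieces remain (= sum over removing one remaining piece with nothing left below it):
  1 left: {4}→1  {5}→1
  2 left: {3,4}→1  {4,5}→2
  3 left: {2,4,5}→2  {3,4,5}→3
  4 left: {1,2,4,5}→2  {2,3,4,5}→5
  placing 0:y first → 7 extensions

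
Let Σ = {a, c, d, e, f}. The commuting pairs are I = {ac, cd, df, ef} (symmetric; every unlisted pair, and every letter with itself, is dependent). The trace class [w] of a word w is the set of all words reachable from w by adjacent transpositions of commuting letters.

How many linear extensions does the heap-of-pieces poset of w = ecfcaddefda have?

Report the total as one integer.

#0=e has no predecessor
#1=c depends on [0:e]
#2=f depends on [1:c]
#3=c depends on [2:f]
#4=a depends on [2:f]
#5=d depends on [4:a]
#6=d depends on [5:d]
#7=e depends on [3:c, 6:d]
#8=f depends on [3:c, 4:a]
#9=d depends on [7:e]
#10=a depends on [8:f, 9:d]
sources: [0:e]
N(rest) = Σ N(rest − s) over sources s of rest; N(one piece) = 1:
  size 1 → [10]=1
  size 2 → [8,10]=1  [9,10]=1
  size 3 → [7,9,10]=1  [8,9,10]=2
  size 4 → [6,7,9,10]=1  [7,8,9,10]=3
  size 5 → [3,7,8,9,10]=3  [5,6,7,9,10]=1  [6,7,8,9,10]=4
  size 6 → [3,6,7,8,9,10]=7  [5,6,7,8,9,10]=5
  size 7 → [3,5,6,7,8,9,10]=12  [4,5,6,7,8,9,10]=5
  size 8 → [3,4,5,6,7,8,9,10]=17
  size 9 → [2,3,4,5,6,7,8,9,10]=17
  first=0(e) contributes 17

17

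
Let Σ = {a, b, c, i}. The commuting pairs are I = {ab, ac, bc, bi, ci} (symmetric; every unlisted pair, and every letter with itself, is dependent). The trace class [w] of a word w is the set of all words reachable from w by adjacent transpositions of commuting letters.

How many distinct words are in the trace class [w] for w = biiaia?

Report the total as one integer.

6

drop 0:b onto floor
drop 1:i onto floor
drop 2:i onto {1:i}
drop 3:a onto {2:i}
drop 4:i onto {3:a}
drop 5:a onto {4:i}
ground layer = {0:b, 1:i}
drop-orders for the pieces not yet dropped (sum over which currently-grounded one goes next):
  1 to go: {0} 1  {5} 1
  2 to go: {0,5} 2  {4,5} 1
  3 to go: {0,4,5} 3  {3,4,5} 1
  4 to go: {0,3,4,5} 4  {2,3,4,5} 1
  if 0:b drops first: 1 orders
  if 1:i drops first: 5 orders
heap linearizations: 6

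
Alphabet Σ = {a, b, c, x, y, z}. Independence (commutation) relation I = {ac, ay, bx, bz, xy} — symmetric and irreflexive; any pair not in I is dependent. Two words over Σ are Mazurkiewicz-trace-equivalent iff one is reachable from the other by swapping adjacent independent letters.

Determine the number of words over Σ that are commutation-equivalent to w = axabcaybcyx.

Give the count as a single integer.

drop 0:a onto floor
drop 1:x onto {0:a}
drop 2:a onto {1:x}
drop 3:b onto {2:a}
drop 4:c onto {3:b}
drop 5:a onto {3:b}
drop 6:y onto {4:c}
drop 7:b onto {5:a, 6:y}
drop 8:c onto {7:b}
drop 9:y onto {8:c}
drop 10:x onto {8:c}
ground layer = {0:a}
drop-orders for the pieces not yet dropped (sum over which currently-grounded one goes next):
  1 to go: {9} 1  {10} 1
  2 to go: {9,10} 2
  3 to go: {8,9,10} 2
  4 to go: {7,8,9,10} 2
  5 to go: {5,7,8,9,10} 2  {6,7,8,9,10} 2
  6 to go: {4,6,7,8,9,10} 2  {5,6,7,8,9,10} 4
  7 to go: {4,5,6,7,8,9,10} 6
  8 to go: {3,4,5,6,7,8,9,10} 6
  9 to go: {2,3,4,5,6,7,8,9,10} 6
  if 0:a drops first: 6 orders

6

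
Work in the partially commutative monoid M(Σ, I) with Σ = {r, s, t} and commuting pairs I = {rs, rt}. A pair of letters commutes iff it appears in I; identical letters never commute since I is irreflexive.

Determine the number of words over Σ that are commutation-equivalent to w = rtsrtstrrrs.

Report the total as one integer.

drop 0:r onto floor
drop 1:t onto floor
drop 2:s onto {1:t}
drop 3:r onto {0:r}
drop 4:t onto {2:s}
drop 5:s onto {4:t}
drop 6:t onto {5:s}
drop 7:r onto {3:r}
drop 8:r onto {7:r}
drop 9:r onto {8:r}
drop 10:s onto {6:t}
ground layer = {0:r, 1:t}
drop-orders for the pieces not yet dropped (sum over which currently-grounded one goes next):
  1 to go: {9} 1  {10} 1
  2 to go: {6,10} 1  {8,9} 1  {9,10} 2
  3 to go: {5,6,10} 1  {6,9,10} 3  {7,8,9} 1  {8,9,10} 3
  4 to go: {3,7,8,9} 1  {4,5,6,10} 1  {5,6,9,10} 4  {6,8,9,10} 6  {7,8,9,10} 4
  5 to go: {0,3,7,8,9} 1  {2,4,5,6,10} 1  {3,7,8,9,10} 5  {4,5,6,9,10} 5  {5,6,8,9,10} 10  {6,7,8,9,10} 10
  6 to go: {0,3,7,8,9,10} 6  {1,2,4,5,6,10} 1  {2,4,5,6,9,10} 6  {3,6,7,8,9,10} 15  {4,5,6,8,9,10} 15  {5,6,7,8,9,10} 20
  7 to go: {0,3,6,7,8,9,10} 21  {1,2,4,5,6,9,10} 7  {2,4,5,6,8,9,10} 21  {3,5,6,7,8,9,10} 35  {4,5,6,7,8,9,10} 35
  8 to go: {0,3,5,6,7,8,9,10} 56  {1,2,4,5,6,8,9,10} 28  {2,4,5,6,7,8,9,10} 56  {3,4,5,6,7,8,9,10} 70
  9 to go: {0,3,4,5,6,7,8,9,10} 126  {1,2,4,5,6,7,8,9,10} 84  {2,3,4,5,6,7,8,9,10} 126
  if 0:r drops first: 210 orders
  if 1:t drops first: 252 orders
heap linearizations: 462

462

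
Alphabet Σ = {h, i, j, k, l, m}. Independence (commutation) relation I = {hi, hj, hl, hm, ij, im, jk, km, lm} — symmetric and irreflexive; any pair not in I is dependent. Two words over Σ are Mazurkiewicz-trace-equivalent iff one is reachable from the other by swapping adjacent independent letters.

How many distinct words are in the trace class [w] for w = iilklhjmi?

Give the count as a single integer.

#0=i has no predecessor
#1=i depends on [0:i]
#2=l depends on [1:i]
#3=k depends on [2:l]
#4=l depends on [3:k]
#5=h depends on [3:k]
#6=j depends on [4:l]
#7=m depends on [6:j]
#8=i depends on [4:l]
sources: [0:i]
N(rest) = Σ N(rest − s) over sources s of rest; N(one piece) = 1:
  size 1 → [5]=1  [7]=1  [8]=1
  size 2 → [5,7]=2  [5,8]=2  [6,7]=1  [7,8]=2
  size 3 → [5,6,7]=3  [5,7,8]=6  [6,7,8]=3
  size 4 → [4,6,7,8]=3  [5,6,7,8]=12
  size 5 → [4,5,6,7,8]=15
  size 6 → [3,4,5,6,7,8]=15
  size 7 → [2,3,4,5,6,7,8]=15
  first=0(i) contributes 15

15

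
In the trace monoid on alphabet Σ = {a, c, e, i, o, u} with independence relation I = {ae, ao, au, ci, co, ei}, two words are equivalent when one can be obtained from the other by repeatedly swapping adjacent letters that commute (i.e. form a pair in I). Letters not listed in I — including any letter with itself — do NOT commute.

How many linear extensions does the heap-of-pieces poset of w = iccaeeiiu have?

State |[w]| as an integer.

drop 0:i onto floor
drop 1:c onto floor
drop 2:c onto {1:c}
drop 3:a onto {0:i, 2:c}
drop 4:e onto {2:c}
drop 5:e onto {4:e}
drop 6:i onto {3:a}
drop 7:i onto {6:i}
drop 8:u onto {5:e, 7:i}
ground layer = {0:i, 1:c}
drop-orders for the pieces not yet dropped (sum over which currently-grounded one goes next):
  1 to go: {8} 1
  2 to go: {5,8} 1  {7,8} 1
  3 to go: {4,5,8} 1  {5,7,8} 2  {6,7,8} 1
  4 to go: {3,6,7,8} 1  {4,5,7,8} 3  {5,6,7,8} 3
  5 to go: {0,3,6,7,8} 1  {3,5,6,7,8} 4  {4,5,6,7,8} 6
  6 to go: {0,3,5,6,7,8} 5  {3,4,5,6,7,8} 10
  7 to go: {0,3,4,5,6,7,8} 15  {2,3,4,5,6,7,8} 10
  if 0:i drops first: 10 orders
  if 1:c drops first: 25 orders
heap linearizations: 35

35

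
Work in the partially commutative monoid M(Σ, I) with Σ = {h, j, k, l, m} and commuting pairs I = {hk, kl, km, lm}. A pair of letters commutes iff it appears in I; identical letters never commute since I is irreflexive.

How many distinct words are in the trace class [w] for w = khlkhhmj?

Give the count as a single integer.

#0=k has no predecessor
#1=h has no predecessor
#2=l depends on [1:h]
#3=k depends on [0:k]
#4=h depends on [2:l]
#5=h depends on [4:h]
#6=m depends on [5:h]
#7=j depends on [3:k, 6:m]
sources: [0:k, 1:h]
N(rest) = Σ N(rest − s) over sources s of rest; N(one piece) = 1:
  size 1 → [7]=1
  size 2 → [3,7]=1  [6,7]=1
  size 3 → [0,3,7]=1  [3,6,7]=2  [5,6,7]=1
  size 4 → [0,3,6,7]=3  [3,5,6,7]=3  [4,5,6,7]=1
  size 5 → [0,3,5,6,7]=6  [2,4,5,6,7]=1  [3,4,5,6,7]=4
  size 6 → [0,3,4,5,6,7]=10  [1,2,4,5,6,7]=1  [2,3,4,5,6,7]=5
  first=0(k) contributes 6
  first=1(h) contributes 15
|[w]| = 21

21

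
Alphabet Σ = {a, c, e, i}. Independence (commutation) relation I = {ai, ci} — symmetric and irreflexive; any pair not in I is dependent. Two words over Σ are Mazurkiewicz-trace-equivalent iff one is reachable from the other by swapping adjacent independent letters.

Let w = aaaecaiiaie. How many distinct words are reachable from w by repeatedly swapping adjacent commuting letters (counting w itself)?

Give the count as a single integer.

#0=a has no predecessor
#1=a depends on [0:a]
#2=a depends on [1:a]
#3=e depends on [2:a]
#4=c depends on [3:e]
#5=a depends on [4:c]
#6=i depends on [3:e]
#7=i depends on [6:i]
#8=a depends on [5:a]
#9=i depends on [7:i]
#10=e depends on [8:a, 9:i]
sources: [0:a]
N(rest) = Σ N(rest − s) over sources s of rest; N(one piece) = 1:
  size 1 → [10]=1
  size 2 → [8,10]=1  [9,10]=1
  size 3 → [5,8,10]=1  [7,9,10]=1  [8,9,10]=2
  size 4 → [4,5,8,10]=1  [5,8,9,10]=3  [6,7,9,10]=1  [7,8,9,10]=3
  size 5 → [4,5,8,9,10]=4  [5,7,8,9,10]=6  [6,7,8,9,10]=4
  size 6 → [4,5,7,8,9,10]=10  [5,6,7,8,9,10]=10
  size 7 → [4,5,6,7,8,9,10]=20
  size 8 → [3,4,5,6,7,8,9,10]=20
  size 9 → [2,3,4,5,6,7,8,9,10]=20
  first=0(a) contributes 20

20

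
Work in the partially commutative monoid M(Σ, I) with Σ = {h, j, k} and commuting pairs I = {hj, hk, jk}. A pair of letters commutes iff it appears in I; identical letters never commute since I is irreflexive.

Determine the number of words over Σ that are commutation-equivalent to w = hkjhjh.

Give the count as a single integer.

60

0(h) covers ∅
1(k) covers ∅
2(j) covers ∅
3(h) covers 0:h
4(j) covers 2:j
5(h) covers 3:h
floor of heap: 0:h, 1:k, 2:j
completions by unplaced set U, small U first (add the entries for U minus each lowest piece of U):
  |U|=1: {1}:1  {4}:1  {5}:1
  |U|=2: {1,4}:2  {1,5}:2  {2,4}:1  {3,5}:1  {4,5}:2
  |U|=3: {0,3,5}:1  {1,2,4}:3  {1,3,5}:3  {1,4,5}:6  {2,4,5}:3  {3,4,5}:3
  |U|=4: {0,1,3,5}:4  {0,3,4,5}:4  {1,2,4,5}:12  {1,3,4,5}:12  {2,3,4,5}:6
  start at 0(h): 30
  start at 1(k): 10
  start at 2(j): 20
sum over floor = 60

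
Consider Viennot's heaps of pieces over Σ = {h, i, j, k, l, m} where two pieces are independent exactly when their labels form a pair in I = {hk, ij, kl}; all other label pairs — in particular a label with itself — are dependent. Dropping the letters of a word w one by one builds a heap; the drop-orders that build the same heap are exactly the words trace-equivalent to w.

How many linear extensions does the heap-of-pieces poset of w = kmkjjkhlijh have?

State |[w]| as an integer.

6

piece 0:k — minimal
piece 1:m rests on {0:k}
piece 2:k rests on {1:m}
piece 3:j rests on {2:k}
piece 4:j rests on {3:j}
piece 5:k rests on {4:j}
piece 6:h rests on {4:j}
piece 7:l rests on {6:h}
piece 8:i rests on {5:k, 7:l}
piece 9:j rests on {5:k, 7:l}
piece 10:h rests on {8:i, 9:j}
minimal pieces: {0:k}
ways to finish when only these pieces remain (= sum over removing one remaining piece with nothing left below it):
  1 left: {10}→1
  2 left: {8,10}→1  {9,10}→1
  3 left: {8,9,10}→2
  4 left: {5,8,9,10}→2  {7,8,9,10}→2
  5 left: {5,7,8,9,10}→4  {6,7,8,9,10}→2
  6 left: {5,6,7,8,9,10}→6
  7 left: {4,5,6,7,8,9,10}→6
  8 left: {3,4,5,6,7,8,9,10}→6
  9 left: {2,3,4,5,6,7,8,9,10}→6
  placing 0:k first → 6 extensions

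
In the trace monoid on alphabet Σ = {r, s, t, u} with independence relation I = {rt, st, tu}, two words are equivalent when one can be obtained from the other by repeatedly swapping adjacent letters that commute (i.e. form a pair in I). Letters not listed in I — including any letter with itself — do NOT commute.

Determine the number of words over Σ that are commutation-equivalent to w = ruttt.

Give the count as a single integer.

piece 0:r — minimal
piece 1:u rests on {0:r}
piece 2:t — minimal
piece 3:t rests on {2:t}
piece 4:t rests on {3:t}
minimal pieces: {0:r, 2:t}
ways to finish when only these pieces remain (= sum over removing one remaining piece with nothing left below it):
  1 left: {1}→1  {4}→1
  2 left: {0,1}→1  {1,4}→2  {3,4}→1
  3 left: {0,1,4}→3  {1,3,4}→3  {2,3,4}→1
  placing 0:r first → 4 extensions
  placing 2:t first → 6 extensions
total linear extensions = 10

10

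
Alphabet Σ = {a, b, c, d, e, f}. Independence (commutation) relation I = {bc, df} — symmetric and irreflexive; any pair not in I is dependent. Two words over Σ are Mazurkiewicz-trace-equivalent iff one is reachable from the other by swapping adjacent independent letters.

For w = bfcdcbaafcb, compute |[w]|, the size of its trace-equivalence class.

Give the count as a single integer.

4

0(b) covers ∅
1(f) covers 0:b
2(c) covers 1:f
3(d) covers 2:c
4(c) covers 3:d
5(b) covers 3:d
6(a) covers 4:c, 5:b
7(a) covers 6:a
8(f) covers 7:a
9(c) covers 8:f
10(b) covers 8:f
floor of heap: 0:b
completions by unplaced set U, small U first (add the entries for U minus each lowest piece of U):
  |U|=1: {9}:1  {10}:1
  |U|=2: {9,10}:2
  |U|=3: {8,9,10}:2
  |U|=4: {7,8,9,10}:2
  |U|=5: {6,7,8,9,10}:2
  |U|=6: {4,6,7,8,9,10}:2  {5,6,7,8,9,10}:2
  |U|=7: {4,5,6,7,8,9,10}:4
  |U|=8: {3,4,5,6,7,8,9,10}:4
  |U|=9: {2,3,4,5,6,7,8,9,10}:4
  start at 0(b): 4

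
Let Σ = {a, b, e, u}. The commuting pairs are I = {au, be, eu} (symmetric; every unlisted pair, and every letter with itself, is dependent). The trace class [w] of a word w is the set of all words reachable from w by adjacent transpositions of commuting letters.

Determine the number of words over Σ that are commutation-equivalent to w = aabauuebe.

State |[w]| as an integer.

drop 0:a onto floor
drop 1:a onto {0:a}
drop 2:b onto {1:a}
drop 3:a onto {2:b}
drop 4:u onto {2:b}
drop 5:u onto {4:u}
drop 6:e onto {3:a}
drop 7:b onto {3:a, 5:u}
drop 8:e onto {6:e}
ground layer = {0:a}
drop-orders for the pieces not yet dropped (sum over which currently-grounded one goes next):
  1 to go: {7} 1  {8} 1
  2 to go: {5,7} 1  {6,8} 1  {7,8} 2
  3 to go: {4,5,7} 1  {5,7,8} 3  {6,7,8} 3
  4 to go: {3,6,7,8} 3  {4,5,7,8} 4  {5,6,7,8} 6
  5 to go: {3,5,6,7,8} 9  {4,5,6,7,8} 10
  6 to go: {3,4,5,6,7,8} 19
  7 to go: {2,3,4,5,6,7,8} 19
  if 0:a drops first: 19 orders

19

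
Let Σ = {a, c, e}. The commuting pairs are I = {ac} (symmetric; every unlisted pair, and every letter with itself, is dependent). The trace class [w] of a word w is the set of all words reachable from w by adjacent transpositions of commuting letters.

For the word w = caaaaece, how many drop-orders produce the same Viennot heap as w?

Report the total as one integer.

drop 0:c onto floor
drop 1:a onto floor
drop 2:a onto {1:a}
drop 3:a onto {2:a}
drop 4:a onto {3:a}
drop 5:e onto {0:c, 4:a}
drop 6:c onto {5:e}
drop 7:e onto {6:c}
ground layer = {0:c, 1:a}
drop-orders for the pieces not yet dropped (sum over which currently-grounded one goes next):
  1 to go: {7} 1
  2 to go: {6,7} 1
  3 to go: {5,6,7} 1
  4 to go: {0,5,6,7} 1  {4,5,6,7} 1
  5 to go: {0,4,5,6,7} 2  {3,4,5,6,7} 1
  6 to go: {0,3,4,5,6,7} 3  {2,3,4,5,6,7} 1
  if 0:c drops first: 1 orders
  if 1:a drops first: 4 orders
heap linearizations: 5

5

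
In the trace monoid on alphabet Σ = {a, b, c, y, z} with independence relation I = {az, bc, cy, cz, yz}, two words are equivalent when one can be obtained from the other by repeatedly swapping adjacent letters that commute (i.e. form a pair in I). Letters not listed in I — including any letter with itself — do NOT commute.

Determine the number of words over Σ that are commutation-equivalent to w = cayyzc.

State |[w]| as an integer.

piece 0:c — minimal
piece 1:a rests on {0:c}
piece 2:y rests on {1:a}
piece 3:y rests on {2:y}
piece 4:z — minimal
piece 5:c rests on {1:a}
minimal pieces: {0:c, 4:z}
ways to finish when only these pieces remain (= sum over removing one remaining piece with nothing left below it):
  1 left: {3}→1  {4}→1  {5}→1
  2 left: {2,3}→1  {3,4}→2  {3,5}→2  {4,5}→2
  3 left: {2,3,4}→3  {2,3,5}→3  {3,4,5}→6
  4 left: {1,2,3,5}→3  {2,3,4,5}→12
  placing 0:c first → 15 extensions
  placing 4:z first → 3 extensions
total linear extensions = 18

18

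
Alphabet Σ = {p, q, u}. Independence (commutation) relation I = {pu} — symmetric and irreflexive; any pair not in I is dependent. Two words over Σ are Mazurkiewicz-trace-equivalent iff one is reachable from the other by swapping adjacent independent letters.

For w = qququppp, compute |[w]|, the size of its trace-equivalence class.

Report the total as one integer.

drop 0:q onto floor
drop 1:q onto {0:q}
drop 2:u onto {1:q}
drop 3:q onto {2:u}
drop 4:u onto {3:q}
drop 5:p onto {3:q}
drop 6:p onto {5:p}
drop 7:p onto {6:p}
ground layer = {0:q}
drop-orders for the pieces not yet dropped (sum over which currently-grounded one goes next):
  1 to go: {4} 1  {7} 1
  2 to go: {4,7} 2  {6,7} 1
  3 to go: {4,6,7} 3  {5,6,7} 1
  4 to go: {4,5,6,7} 4
  5 to go: {3,4,5,6,7} 4
  6 to go: {2,3,4,5,6,7} 4
  if 0:q drops first: 4 orders

4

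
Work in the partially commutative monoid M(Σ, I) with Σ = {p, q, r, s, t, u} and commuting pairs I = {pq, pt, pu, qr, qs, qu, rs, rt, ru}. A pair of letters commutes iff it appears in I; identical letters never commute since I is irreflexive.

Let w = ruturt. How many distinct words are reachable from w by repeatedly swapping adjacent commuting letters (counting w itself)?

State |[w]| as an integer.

15

0(r) covers ∅
1(u) covers ∅
2(t) covers 1:u
3(u) covers 2:t
4(r) covers 0:r
5(t) covers 3:u
floor of heap: 0:r, 1:u
completions by unplaced set U, small U first (add the entries for U minus each lowest piece of U):
  |U|=1: {4}:1  {5}:1
  |U|=2: {0,4}:1  {3,5}:1  {4,5}:2
  |U|=3: {0,4,5}:3  {2,3,5}:1  {3,4,5}:3
  |U|=4: {0,3,4,5}:6  {1,2,3,5}:1  {2,3,4,5}:4
  start at 0(r): 5
  start at 1(u): 10
sum over floor = 15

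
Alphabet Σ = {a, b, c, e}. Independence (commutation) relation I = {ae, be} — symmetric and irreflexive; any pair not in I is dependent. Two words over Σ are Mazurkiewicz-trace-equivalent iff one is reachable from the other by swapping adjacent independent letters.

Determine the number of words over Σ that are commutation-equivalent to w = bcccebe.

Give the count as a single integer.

3

drop 0:b onto floor
drop 1:c onto {0:b}
drop 2:c onto {1:c}
drop 3:c onto {2:c}
drop 4:e onto {3:c}
drop 5:b onto {3:c}
drop 6:e onto {4:e}
ground layer = {0:b}
drop-orders for the pieces not yet dropped (sum over which currently-grounded one goes next):
  1 to go: {5} 1  {6} 1
  2 to go: {4,6} 1  {5,6} 2
  3 to go: {4,5,6} 3
  4 to go: {3,4,5,6} 3
  5 to go: {2,3,4,5,6} 3
  if 0:b drops first: 3 orders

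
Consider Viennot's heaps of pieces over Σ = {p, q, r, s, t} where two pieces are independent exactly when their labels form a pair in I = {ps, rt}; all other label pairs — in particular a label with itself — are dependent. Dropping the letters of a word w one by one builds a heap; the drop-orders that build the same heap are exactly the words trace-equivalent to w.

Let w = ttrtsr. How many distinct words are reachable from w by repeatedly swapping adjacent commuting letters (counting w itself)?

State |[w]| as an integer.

drop 0:t onto floor
drop 1:t onto {0:t}
drop 2:r onto floor
drop 3:t onto {1:t}
drop 4:s onto {2:r, 3:t}
drop 5:r onto {4:s}
ground layer = {0:t, 2:r}
drop-orders for the pieces not yet dropped (sum over which currently-grounded one goes next):
  1 to go: {5} 1
  2 to go: {4,5} 1
  3 to go: {2,4,5} 1  {3,4,5} 1
  4 to go: {1,3,4,5} 1  {2,3,4,5} 2
  if 0:t drops first: 3 orders
  if 2:r drops first: 1 orders
heap linearizations: 4

4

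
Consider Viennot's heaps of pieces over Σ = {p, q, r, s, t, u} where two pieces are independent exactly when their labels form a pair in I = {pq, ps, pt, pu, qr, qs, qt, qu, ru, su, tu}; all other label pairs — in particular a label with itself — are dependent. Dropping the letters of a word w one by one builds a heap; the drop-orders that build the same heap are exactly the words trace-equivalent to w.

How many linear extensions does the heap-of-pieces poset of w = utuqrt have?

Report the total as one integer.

0(u) covers ∅
1(t) covers ∅
2(u) covers 0:u
3(q) covers ∅
4(r) covers 1:t
5(t) covers 4:r
floor of heap: 0:u, 1:t, 3:q
completions by unplaced set U, small U first (add the entries for U minus each lowest piece of U):
  |U|=1: {2}:1  {3}:1  {5}:1
  |U|=2: {0,2}:1  {2,3}:2  {2,5}:2  {3,5}:2  {4,5}:1
  |U|=3: {0,2,3}:3  {0,2,5}:3  {1,4,5}:1  {2,3,5}:6  {2,4,5}:3  {3,4,5}:3
  |U|=4: {0,2,3,5}:12  {0,2,4,5}:6  {1,2,4,5}:4  {1,3,4,5}:4  {2,3,4,5}:12
  start at 0(u): 20
  start at 1(t): 30
  start at 3(q): 10
sum over floor = 60

60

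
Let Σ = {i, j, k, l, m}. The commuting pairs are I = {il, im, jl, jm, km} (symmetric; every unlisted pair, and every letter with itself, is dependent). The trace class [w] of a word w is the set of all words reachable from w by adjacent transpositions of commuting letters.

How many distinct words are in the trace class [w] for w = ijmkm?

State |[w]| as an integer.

10

#0=i has no predecessor
#1=j depends on [0:i]
#2=m has no predecessor
#3=k depends on [1:j]
#4=m depends on [2:m]
sources: [0:i, 2:m]
N(rest) = Σ N(rest − s) over sources s of rest; N(one piece) = 1:
  size 1 → [3]=1  [4]=1
  size 2 → [1,3]=1  [2,4]=1  [3,4]=2
  size 3 → [0,1,3]=1  [1,3,4]=3  [2,3,4]=3
  first=0(i) contributes 6
  first=2(m) contributes 4
|[w]| = 10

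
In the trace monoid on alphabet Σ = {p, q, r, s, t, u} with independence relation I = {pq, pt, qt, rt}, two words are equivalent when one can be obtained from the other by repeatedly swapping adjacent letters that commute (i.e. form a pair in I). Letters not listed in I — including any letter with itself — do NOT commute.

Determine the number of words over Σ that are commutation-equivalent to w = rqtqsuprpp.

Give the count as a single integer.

4

drop 0:r onto floor
drop 1:q onto {0:r}
drop 2:t onto floor
drop 3:q onto {1:q}
drop 4:s onto {2:t, 3:q}
drop 5:u onto {4:s}
drop 6:p onto {5:u}
drop 7:r onto {6:p}
drop 8:p onto {7:r}
drop 9:p onto {8:p}
ground layer = {0:r, 2:t}
drop-orders for the pieces not yet dropped (sum over which currently-grounded one goes next):
  1 to go: {9} 1
  2 to go: {8,9} 1
  3 to go: {7,8,9} 1
  4 to go: {6,7,8,9} 1
  5 to go: {5,6,7,8,9} 1
  6 to go: {4,5,6,7,8,9} 1
  7 to go: {2,4,5,6,7,8,9} 1  {3,4,5,6,7,8,9} 1
  8 to go: {1,3,4,5,6,7,8,9} 1  {2,3,4,5,6,7,8,9} 2
  if 0:r drops first: 3 orders
  if 2:t drops first: 1 orders
heap linearizations: 4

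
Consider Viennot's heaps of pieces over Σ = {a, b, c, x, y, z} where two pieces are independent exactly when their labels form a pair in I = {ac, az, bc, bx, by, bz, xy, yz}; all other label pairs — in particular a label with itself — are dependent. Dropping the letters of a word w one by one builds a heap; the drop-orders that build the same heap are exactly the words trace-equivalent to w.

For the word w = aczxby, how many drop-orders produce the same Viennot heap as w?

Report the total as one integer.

33

drop 0:a onto floor
drop 1:c onto floor
drop 2:z onto {1:c}
drop 3:x onto {0:a, 2:z}
drop 4:b onto {0:a}
drop 5:y onto {0:a, 1:c}
ground layer = {0:a, 1:c}
drop-orders for the pieces not yet dropped (sum over which currently-grounded one goes next):
  1 to go: {3} 1  {4} 1  {5} 1
  2 to go: {2,3} 1  {3,4} 2  {3,5} 2  {4,5} 2
  3 to go: {2,3,4} 3  {2,3,5} 3  {3,4,5} 6
  4 to go: {0,3,4,5} 6  {1,2,3,5} 3  {2,3,4,5} 12
  if 0:a drops first: 15 orders
  if 1:c drops first: 18 orders
heap linearizations: 33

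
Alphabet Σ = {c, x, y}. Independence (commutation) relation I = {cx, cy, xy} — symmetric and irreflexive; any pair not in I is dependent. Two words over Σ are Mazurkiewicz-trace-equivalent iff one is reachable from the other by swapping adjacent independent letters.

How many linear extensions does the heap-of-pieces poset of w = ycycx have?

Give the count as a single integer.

drop 0:y onto floor
drop 1:c onto floor
drop 2:y onto {0:y}
drop 3:c onto {1:c}
drop 4:x onto floor
ground layer = {0:y, 1:c, 4:x}
drop-orders for the pieces not yet dropped (sum over which currently-grounded one goes next):
  1 to go: {2} 1  {3} 1  {4} 1
  2 to go: {0,2} 1  {1,3} 1  {2,3} 2  {2,4} 2  {3,4} 2
  3 to go: {0,2,3} 3  {0,2,4} 3  {1,2,3} 3  {1,3,4} 3  {2,3,4} 6
  if 0:y drops first: 12 orders
  if 1:c drops first: 12 orders
  if 4:x drops first: 6 orders
heap linearizations: 30

30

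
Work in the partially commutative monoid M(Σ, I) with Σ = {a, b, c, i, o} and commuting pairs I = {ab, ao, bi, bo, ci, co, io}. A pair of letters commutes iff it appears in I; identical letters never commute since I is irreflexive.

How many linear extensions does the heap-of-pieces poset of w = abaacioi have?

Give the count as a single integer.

drop 0:a onto floor
drop 1:b onto floor
drop 2:a onto {0:a}
drop 3:a onto {2:a}
drop 4:c onto {1:b, 3:a}
drop 5:i onto {3:a}
drop 6:o onto floor
drop 7:i onto {5:i}
ground layer = {0:a, 1:b, 6:o}
drop-orders for the pieces not yet dropped (sum over which currently-grounded one goes next):
  1 to go: {4} 1  {6} 1  {7} 1
  2 to go: {1,4} 1  {4,6} 2  {4,7} 2  {5,7} 1  {6,7} 2
  3 to go: {1,4,6} 3  {1,4,7} 3  {4,5,7} 3  {4,6,7} 6  {5,6,7} 3
  4 to go: {1,4,5,7} 6  {1,4,6,7} 12  {3,4,5,7} 3  {4,5,6,7} 12
  5 to go: {1,3,4,5,7} 9  {1,4,5,6,7} 30  {2,3,4,5,7} 3  {3,4,5,6,7} 15
  6 to go: {0,2,3,4,5,7} 3  {1,2,3,4,5,7} 12  {1,3,4,5,6,7} 54  {2,3,4,5,6,7} 18
  if 0:a drops first: 84 orders
  if 1:b drops first: 21 orders
  if 6:o drops first: 15 orders
heap linearizations: 120

120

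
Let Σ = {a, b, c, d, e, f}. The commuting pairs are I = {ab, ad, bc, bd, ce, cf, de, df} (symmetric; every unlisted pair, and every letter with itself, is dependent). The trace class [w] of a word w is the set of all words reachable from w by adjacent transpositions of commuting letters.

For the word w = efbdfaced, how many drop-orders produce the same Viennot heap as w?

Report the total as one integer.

19

#0=e has no predecessor
#1=f depends on [0:e]
#2=b depends on [1:f]
#3=d has no predecessor
#4=f depends on [2:b]
#5=a depends on [4:f]
#6=c depends on [3:d, 5:a]
#7=e depends on [5:a]
#8=d depends on [6:c]
sources: [0:e, 3:d]
N(rest) = Σ N(rest − s) over sources s of rest; N(one piece) = 1:
  size 1 → [7]=1  [8]=1
  size 2 → [6,8]=1  [7,8]=2
  size 3 → [3,6,8]=1  [6,7,8]=3
  size 4 → [3,6,7,8]=4  [5,6,7,8]=3
  size 5 → [3,5,6,7,8]=7  [4,5,6,7,8]=3
  size 6 → [2,4,5,6,7,8]=3  [3,4,5,6,7,8]=10
  size 7 → [1,2,4,5,6,7,8]=3  [2,3,4,5,6,7,8]=13
  first=0(e) contributes 16
  first=3(d) contributes 3
|[w]| = 19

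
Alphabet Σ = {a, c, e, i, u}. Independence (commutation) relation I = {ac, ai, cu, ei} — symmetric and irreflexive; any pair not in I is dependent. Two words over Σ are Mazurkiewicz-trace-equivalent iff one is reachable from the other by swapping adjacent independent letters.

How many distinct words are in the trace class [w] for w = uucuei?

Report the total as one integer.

drop 0:u onto floor
drop 1:u onto {0:u}
drop 2:c onto floor
drop 3:u onto {1:u}
drop 4:e onto {2:c, 3:u}
drop 5:i onto {2:c, 3:u}
ground layer = {0:u, 2:c}
drop-orders for the pieces not yet dropped (sum over which currently-grounded one goes next):
  1 to go: {4} 1  {5} 1
  2 to go: {4,5} 2
  3 to go: {2,4,5} 2  {3,4,5} 2
  4 to go: {1,3,4,5} 2  {2,3,4,5} 4
  if 0:u drops first: 6 orders
  if 2:c drops first: 2 orders
heap linearizations: 8

8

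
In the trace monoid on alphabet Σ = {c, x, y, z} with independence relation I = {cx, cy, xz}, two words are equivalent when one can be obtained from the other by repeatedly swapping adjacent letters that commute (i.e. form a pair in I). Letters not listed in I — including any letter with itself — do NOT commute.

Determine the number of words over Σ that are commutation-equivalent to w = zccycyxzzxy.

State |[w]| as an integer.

piece 0:z — minimal
piece 1:c rests on {0:z}
piece 2:c rests on {1:c}
piece 3:y rests on {0:z}
piece 4:c rests on {2:c}
piece 5:y rests on {3:y}
piece 6:x rests on {5:y}
piece 7:z rests on {4:c, 5:y}
piece 8:z rests on {7:z}
piece 9:x rests on {6:x}
piece 10:y rests on {8:z, 9:x}
minimal pieces: {0:z}
ways to finish when only these pieces remain (= sum over removing one remaining piece with nothing left below it):
  1 left: {10}→1
  2 left: {8,10}→1  {9,10}→1
  3 left: {6,9,10}→1  {7,8,10}→1  {8,9,10}→2
  4 left: {4,7,8,10}→1  {6,8,9,10}→3  {7,8,9,10}→3
  5 left: {2,4,7,8,10}→1  {4,7,8,9,10}→4  {6,7,8,9,10}→6
  6 left: {1,2,4,7,8,10}→1  {2,4,7,8,9,10}→5  {4,6,7,8,9,10}→10  {5,6,7,8,9,10}→6
  7 left: {1,2,4,7,8,9,10}→6  {2,4,6,7,8,9,10}→15  {3,5,6,7,8,9,10}→6  {4,5,6,7,8,9,10}→16
  8 left: {1,2,4,6,7,8,9,10}→21  {2,4,5,6,7,8,9,10}→31  {3,4,5,6,7,8,9,10}→22
  9 left: {1,2,4,5,6,7,8,9,10}→52  {2,3,4,5,6,7,8,9,10}→53
  placing 0:z first → 105 extensions

105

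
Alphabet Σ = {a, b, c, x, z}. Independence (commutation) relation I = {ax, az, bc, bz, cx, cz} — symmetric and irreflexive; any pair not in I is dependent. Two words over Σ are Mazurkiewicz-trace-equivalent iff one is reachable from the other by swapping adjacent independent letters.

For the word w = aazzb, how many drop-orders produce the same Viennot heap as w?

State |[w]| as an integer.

0(a) covers ∅
1(a) covers 0:a
2(z) covers ∅
3(z) covers 2:z
4(b) covers 1:a
floor of heap: 0:a, 2:z
completions by unplaced set U, small U first (add the entries for U minus each lowest piece of U):
  |U|=1: {3}:1  {4}:1
  |U|=2: {1,4}:1  {2,3}:1  {3,4}:2
  |U|=3: {0,1,4}:1  {1,3,4}:3  {2,3,4}:3
  start at 0(a): 6
  start at 2(z): 4
sum over floor = 10

10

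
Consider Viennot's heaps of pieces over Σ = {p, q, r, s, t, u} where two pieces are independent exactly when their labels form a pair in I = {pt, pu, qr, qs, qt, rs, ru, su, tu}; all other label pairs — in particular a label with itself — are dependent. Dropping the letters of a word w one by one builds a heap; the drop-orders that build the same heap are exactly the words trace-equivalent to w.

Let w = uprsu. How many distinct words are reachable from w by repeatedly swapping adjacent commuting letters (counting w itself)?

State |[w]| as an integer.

20

0(u) covers ∅
1(p) covers ∅
2(r) covers 1:p
3(s) covers 1:p
4(u) covers 0:u
floor of heap: 0:u, 1:p
completions by unplaced set U, small U first (add the entries for U minus each lowest piece of U):
  |U|=1: {2}:1  {3}:1  {4}:1
  |U|=2: {0,4}:1  {2,3}:2  {2,4}:2  {3,4}:2
  |U|=3: {0,2,4}:3  {0,3,4}:3  {1,2,3}:2  {2,3,4}:6
  start at 0(u): 8
  start at 1(p): 12
sum over floor = 20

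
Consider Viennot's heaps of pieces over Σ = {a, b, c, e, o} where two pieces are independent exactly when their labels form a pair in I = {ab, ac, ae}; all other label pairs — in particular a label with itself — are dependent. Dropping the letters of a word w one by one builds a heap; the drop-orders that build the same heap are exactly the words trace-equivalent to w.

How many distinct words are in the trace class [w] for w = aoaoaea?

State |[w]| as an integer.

3

piece 0:a — minimal
piece 1:o rests on {0:a}
piece 2:a rests on {1:o}
piece 3:o rests on {2:a}
piece 4:a rests on {3:o}
piece 5:e rests on {3:o}
piece 6:a rests on {4:a}
minimal pieces: {0:a}
ways to finish when only these pieces remain (= sum over removing one remaining piece with nothing left below it):
  1 left: {5}→1  {6}→1
  2 left: {4,6}→1  {5,6}→2
  3 left: {4,5,6}→3
  4 left: {3,4,5,6}→3
  5 left: {2,3,4,5,6}→3
  placing 0:a first → 3 extensions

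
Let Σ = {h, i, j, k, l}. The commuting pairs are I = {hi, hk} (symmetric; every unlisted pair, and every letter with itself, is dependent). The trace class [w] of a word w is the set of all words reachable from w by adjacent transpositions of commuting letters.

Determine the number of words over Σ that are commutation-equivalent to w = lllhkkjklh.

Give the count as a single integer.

piece 0:l — minimal
piece 1:l rests on {0:l}
piece 2:l rests on {1:l}
piece 3:h rests on {2:l}
piece 4:k rests on {2:l}
piece 5:k rests on {4:k}
piece 6:j rests on {3:h, 5:k}
piece 7:k rests on {6:j}
piece 8:l rests on {7:k}
piece 9:h rests on {8:l}
minimal pieces: {0:l}
ways to finish when only these pieces remain (= sum over removing one remaining piece with nothing left below it):
  1 left: {9}→1
  2 left: {8,9}→1
  3 left: {7,8,9}→1
  4 left: {6,7,8,9}→1
  5 left: {3,6,7,8,9}→1  {5,6,7,8,9}→1
  6 left: {3,5,6,7,8,9}→2  {4,5,6,7,8,9}→1
  7 left: {3,4,5,6,7,8,9}→3
  8 left: {2,3,4,5,6,7,8,9}→3
  placing 0:l first → 3 extensions

3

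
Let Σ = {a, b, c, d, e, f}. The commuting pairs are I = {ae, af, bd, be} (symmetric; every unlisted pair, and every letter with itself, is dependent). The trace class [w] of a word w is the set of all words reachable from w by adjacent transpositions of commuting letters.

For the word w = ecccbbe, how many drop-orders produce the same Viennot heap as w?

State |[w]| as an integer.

3

#0=e has no predecessor
#1=c depends on [0:e]
#2=c depends on [1:c]
#3=c depends on [2:c]
#4=b depends on [3:c]
#5=b depends on [4:b]
#6=e depends on [3:c]
sources: [0:e]
N(rest) = Σ N(rest − s) over sources s of rest; N(one piece) = 1:
  size 1 → [5]=1  [6]=1
  size 2 → [4,5]=1  [5,6]=2
  size 3 → [4,5,6]=3
  size 4 → [3,4,5,6]=3
  size 5 → [2,3,4,5,6]=3
  first=0(e) contributes 3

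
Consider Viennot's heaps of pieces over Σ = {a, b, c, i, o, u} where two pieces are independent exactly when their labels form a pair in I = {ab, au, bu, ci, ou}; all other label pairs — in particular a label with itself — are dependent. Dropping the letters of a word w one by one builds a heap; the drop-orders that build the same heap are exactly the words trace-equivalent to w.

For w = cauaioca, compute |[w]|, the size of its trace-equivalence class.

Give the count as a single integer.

3

0(c) covers ∅
1(a) covers 0:c
2(u) covers 0:c
3(a) covers 1:a
4(i) covers 2:u, 3:a
5(o) covers 4:i
6(c) covers 5:o
7(a) covers 6:c
floor of heap: 0:c
completions by unplaced set U, small U first (add the entries for U minus each lowest piece of U):
  |U|=1: {7}:1
  |U|=2: {6,7}:1
  |U|=3: {5,6,7}:1
  |U|=4: {4,5,6,7}:1
  |U|=5: {2,4,5,6,7}:1  {3,4,5,6,7}:1
  |U|=6: {1,3,4,5,6,7}:1  {2,3,4,5,6,7}:2
  start at 0(c): 3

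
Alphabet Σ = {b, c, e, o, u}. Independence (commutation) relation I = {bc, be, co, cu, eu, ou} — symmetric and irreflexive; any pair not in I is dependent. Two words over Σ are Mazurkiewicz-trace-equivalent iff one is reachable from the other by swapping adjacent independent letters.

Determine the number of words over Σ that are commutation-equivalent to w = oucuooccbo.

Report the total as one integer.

1200

drop 0:o onto floor
drop 1:u onto floor
drop 2:c onto floor
drop 3:u onto {1:u}
drop 4:o onto {0:o}
drop 5:o onto {4:o}
drop 6:c onto {2:c}
drop 7:c onto {6:c}
drop 8:b onto {3:u, 5:o}
drop 9:o onto {8:b}
ground layer = {0:o, 1:u, 2:c}
drop-orders for the pieces not yet dropped (sum over which currently-grounded one goes next):
  1 to go: {7} 1  {9} 1
  2 to go: {6,7} 1  {7,9} 2  {8,9} 1
  3 to go: {2,6,7} 1  {3,8,9} 1  {5,8,9} 1  {6,7,9} 3  {7,8,9} 3
  4 to go: {1,3,8,9} 1  {2,6,7,9} 4  {3,5,8,9} 2  {3,7,8,9} 4  {4,5,8,9} 1  {5,7,8,9} 4  {6,7,8,9} 6
  5 to go: {0,4,5,8,9} 1  {1,3,5,8,9} 3  {1,3,7,8,9} 5  {2,6,7,8,9} 10  {3,4,5,8,9} 3  {3,5,7,8,9} 10  {3,6,7,8,9} 10  {4,5,7,8,9} 5  {5,6,7,8,9} 10
  6 to go: {0,3,4,5,8,9} 4  {0,4,5,7,8,9} 6  {1,3,4,5,8,9} 6  {1,3,5,7,8,9} 18  {1,3,6,7,8,9} 15  {2,3,6,7,8,9} 20  {2,5,6,7,8,9} 20  {3,4,5,7,8,9} 18  {3,5,6,7,8,9} 30  {4,5,6,7,8,9} 15
  7 to go: {0,1,3,4,5,8,9} 10  {0,3,4,5,7,8,9} 28  {0,4,5,6,7,8,9} 21  {1,2,3,6,7,8,9} 35  {1,3,4,5,7,8,9} 42  {1,3,5,6,7,8,9} 63  {2,3,5,6,7,8,9} 70  {2,4,5,6,7,8,9} 35  {3,4,5,6,7,8,9} 63
  8 to go: {0,1,3,4,5,7,8,9} 80  {0,2,4,5,6,7,8,9} 56  {0,3,4,5,6,7,8,9} 112  {1,2,3,5,6,7,8,9} 168  {1,3,4,5,6,7,8,9} 168  {2,3,4,5,6,7,8,9} 168
  if 0:o drops first: 504 orders
  if 1:u drops first: 336 orders
  if 2:c drops first: 360 orders
heap linearizations: 1200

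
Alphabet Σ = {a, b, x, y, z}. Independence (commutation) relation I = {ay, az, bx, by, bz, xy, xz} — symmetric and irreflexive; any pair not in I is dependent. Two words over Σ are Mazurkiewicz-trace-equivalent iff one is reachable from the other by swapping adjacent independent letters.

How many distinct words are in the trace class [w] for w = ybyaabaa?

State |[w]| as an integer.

28

#0=y has no predecessor
#1=b has no predecessor
#2=y depends on [0:y]
#3=a depends on [1:b]
#4=a depends on [3:a]
#5=b depends on [4:a]
#6=a depends on [5:b]
#7=a depends on [6:a]
sources: [0:y, 1:b]
N(rest) = Σ N(rest − s) over sources s of rest; N(one piece) = 1:
  size 1 → [2]=1  [7]=1
  size 2 → [0,2]=1  [2,7]=2  [6,7]=1
  size 3 → [0,2,7]=3  [2,6,7]=3  [5,6,7]=1
  size 4 → [0,2,6,7]=6  [2,5,6,7]=4  [4,5,6,7]=1
  size 5 → [0,2,5,6,7]=10  [2,4,5,6,7]=5  [3,4,5,6,7]=1
  size 6 → [0,2,4,5,6,7]=15  [1,3,4,5,6,7]=1  [2,3,4,5,6,7]=6
  first=0(y) contributes 7
  first=1(b) contributes 21
|[w]| = 28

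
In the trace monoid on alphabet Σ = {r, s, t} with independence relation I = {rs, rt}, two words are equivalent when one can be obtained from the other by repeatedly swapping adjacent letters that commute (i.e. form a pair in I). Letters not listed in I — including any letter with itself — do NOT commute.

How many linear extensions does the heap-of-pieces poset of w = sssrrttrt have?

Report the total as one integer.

84

#0=s has no predecessor
#1=s depends on [0:s]
#2=s depends on [1:s]
#3=r has no predecessor
#4=r depends on [3:r]
#5=t depends on [2:s]
#6=t depends on [5:t]
#7=r depends on [4:r]
#8=t depends on [6:t]
sources: [0:s, 3:r]
N(rest) = Σ N(rest − s) over sources s of rest; N(one piece) = 1:
  size 1 → [7]=1  [8]=1
  size 2 → [4,7]=1  [6,8]=1  [7,8]=2
  size 3 → [3,4,7]=1  [4,7,8]=3  [5,6,8]=1  [6,7,8]=3
  size 4 → [2,5,6,8]=1  [3,4,7,8]=4  [4,6,7,8]=6  [5,6,7,8]=4
  size 5 → [1,2,5,6,8]=1  [2,5,6,7,8]=5  [3,4,6,7,8]=10  [4,5,6,7,8]=10
  size 6 → [0,1,2,5,6,8]=1  [1,2,5,6,7,8]=6  [2,4,5,6,7,8]=15  [3,4,5,6,7,8]=20
  size 7 → [0,1,2,5,6,7,8]=7  [1,2,4,5,6,7,8]=21  [2,3,4,5,6,7,8]=35
  first=0(s) contributes 56
  first=3(r) contributes 28
|[w]| = 84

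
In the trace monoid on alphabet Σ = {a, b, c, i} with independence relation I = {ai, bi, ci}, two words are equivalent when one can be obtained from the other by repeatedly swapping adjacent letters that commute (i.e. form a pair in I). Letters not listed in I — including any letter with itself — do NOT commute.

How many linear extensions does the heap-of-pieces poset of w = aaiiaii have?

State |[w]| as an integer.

35

drop 0:a onto floor
drop 1:a onto {0:a}
drop 2:i onto floor
drop 3:i onto {2:i}
drop 4:a onto {1:a}
drop 5:i onto {3:i}
drop 6:i onto {5:i}
ground layer = {0:a, 2:i}
drop-orders for the pieces not yet dropped (sum over which currently-grounded one goes next):
  1 to go: {4} 1  {6} 1
  2 to go: {1,4} 1  {4,6} 2  {5,6} 1
  3 to go: {0,1,4} 1  {1,4,6} 3  {3,5,6} 1  {4,5,6} 3
  4 to go: {0,1,4,6} 4  {1,4,5,6} 6  {2,3,5,6} 1  {3,4,5,6} 4
  5 to go: {0,1,4,5,6} 10  {1,3,4,5,6} 10  {2,3,4,5,6} 5
  if 0:a drops first: 15 orders
  if 2:i drops first: 20 orders
heap linearizations: 35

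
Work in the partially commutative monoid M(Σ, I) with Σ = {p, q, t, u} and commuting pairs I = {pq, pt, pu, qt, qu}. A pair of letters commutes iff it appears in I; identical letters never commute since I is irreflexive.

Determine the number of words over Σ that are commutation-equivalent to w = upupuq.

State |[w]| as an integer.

60

piece 0:u — minimal
piece 1:p — minimal
piece 2:u rests on {0:u}
piece 3:p rests on {1:p}
piece 4:u rests on {2:u}
piece 5:q — minimal
minimal pieces: {0:u, 1:p, 5:q}
ways to finish when only these pieces remain (= sum over removing one remaining piece with nothing left below it):
  1 left: {3}→1  {4}→1  {5}→1
  2 left: {1,3}→1  {2,4}→1  {3,4}→2  {3,5}→2  {4,5}→2
  3 left: {0,2,4}→1  {1,3,4}→3  {1,3,5}→3  {2,3,4}→3  {2,4,5}→3  {3,4,5}→6
  4 left: {0,2,3,4}→4  {0,2,4,5}→4  {1,2,3,4}→6  {1,3,4,5}→12  {2,3,4,5}→12
  placing 0:u first → 30 extensions
  placing 1:p first → 20 extensions
  placing 5:q first → 10 extensions
total linear extensions = 60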